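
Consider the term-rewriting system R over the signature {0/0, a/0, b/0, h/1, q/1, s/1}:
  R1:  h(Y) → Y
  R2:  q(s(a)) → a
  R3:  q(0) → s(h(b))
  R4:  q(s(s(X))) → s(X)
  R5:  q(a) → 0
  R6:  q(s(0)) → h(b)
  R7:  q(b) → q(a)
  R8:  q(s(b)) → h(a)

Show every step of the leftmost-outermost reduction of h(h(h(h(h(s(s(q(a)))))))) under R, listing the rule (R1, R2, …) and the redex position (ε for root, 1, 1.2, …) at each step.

s(s(0))

1. h(h(h(h(h(s(s(q(a))))))))  →  h(h(h(h(s(s(q(a)))))))   [R1 at ε]
2. h(h(h(h(s(s(q(a)))))))  →  h(h(h(s(s(q(a))))))   [R1 at ε]
3. h(h(h(s(s(q(a))))))  →  h(h(s(s(q(a)))))   [R1 at ε]
4. h(h(s(s(q(a)))))  →  h(s(s(q(a))))   [R1 at ε]
5. h(s(s(q(a))))  →  s(s(q(a)))   [R1 at ε]
6. s(s(q(a)))  →  s(s(0))   [R5 at 1.1]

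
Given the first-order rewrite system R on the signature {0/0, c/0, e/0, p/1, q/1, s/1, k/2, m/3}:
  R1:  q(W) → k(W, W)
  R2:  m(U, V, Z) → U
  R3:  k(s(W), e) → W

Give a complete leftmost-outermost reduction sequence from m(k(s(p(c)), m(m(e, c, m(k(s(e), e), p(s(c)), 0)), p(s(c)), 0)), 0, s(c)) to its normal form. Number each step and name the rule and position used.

p(c)

1. m(k(s(p(c)), m(m(e, c, m(k(s(e), e), p(s(c)), 0)), p(s(c)), 0)), 0, s(c))  →  k(s(p(c)), m(m(e, c, m(k(s(e), e), p(s(c)), 0)), p(s(c)), 0))   [R2 at ε]
2. k(s(p(c)), m(m(e, c, m(k(s(e), e), p(s(c)), 0)), p(s(c)), 0))  →  k(s(p(c)), m(e, c, m(k(s(e), e), p(s(c)), 0)))   [R2 at 2]
3. k(s(p(c)), m(e, c, m(k(s(e), e), p(s(c)), 0)))  →  k(s(p(c)), e)   [R2 at 2]
4. k(s(p(c)), e)  →  p(c)   [R3 at ε]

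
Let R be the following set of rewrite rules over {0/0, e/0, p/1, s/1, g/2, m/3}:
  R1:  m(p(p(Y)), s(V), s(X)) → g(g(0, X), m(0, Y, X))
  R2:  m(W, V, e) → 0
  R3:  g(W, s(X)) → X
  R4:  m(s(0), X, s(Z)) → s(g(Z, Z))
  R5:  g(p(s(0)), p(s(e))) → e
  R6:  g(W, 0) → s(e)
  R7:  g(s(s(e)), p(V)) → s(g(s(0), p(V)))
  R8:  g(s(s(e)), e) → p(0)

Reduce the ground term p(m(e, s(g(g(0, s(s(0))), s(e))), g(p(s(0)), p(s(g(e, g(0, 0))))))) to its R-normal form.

1. p(m(e, s(g(g(0, s(s(0))), s(e))), g(p(s(0)), p(s(g(e, g(0, 0)))))))  →  p(m(e, s(e), g(p(s(0)), p(s(g(e, g(0, 0)))))))   [R3 at 1.2.1]
2. p(m(e, s(e), g(p(s(0)), p(s(g(e, g(0, 0)))))))  →  p(m(e, s(e), g(p(s(0)), p(s(g(e, s(e)))))))   [R6 at 1.3.2.1.1.2]
3. p(m(e, s(e), g(p(s(0)), p(s(g(e, s(e)))))))  →  p(m(e, s(e), g(p(s(0)), p(s(e)))))   [R3 at 1.3.2.1.1]
4. p(m(e, s(e), g(p(s(0)), p(s(e)))))  →  p(m(e, s(e), e))   [R5 at 1.3]
5. p(m(e, s(e), e))  →  p(0)   [R2 at 1]

p(0)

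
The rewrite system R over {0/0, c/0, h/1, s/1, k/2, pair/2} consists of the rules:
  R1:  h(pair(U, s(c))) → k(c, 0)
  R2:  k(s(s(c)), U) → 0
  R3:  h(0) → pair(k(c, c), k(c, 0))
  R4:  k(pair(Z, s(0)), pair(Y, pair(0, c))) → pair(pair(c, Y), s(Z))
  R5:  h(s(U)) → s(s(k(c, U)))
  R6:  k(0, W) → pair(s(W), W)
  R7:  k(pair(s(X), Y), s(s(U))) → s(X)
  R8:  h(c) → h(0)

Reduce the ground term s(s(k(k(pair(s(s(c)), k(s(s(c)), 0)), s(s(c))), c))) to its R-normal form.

1. s(s(k(k(pair(s(s(c)), k(s(s(c)), 0)), s(s(c))), c)))  →  s(s(k(s(s(c)), c)))   [R7 at 1.1.1]
2. s(s(k(s(s(c)), c)))  →  s(s(0))   [R2 at 1.1]

s(s(0))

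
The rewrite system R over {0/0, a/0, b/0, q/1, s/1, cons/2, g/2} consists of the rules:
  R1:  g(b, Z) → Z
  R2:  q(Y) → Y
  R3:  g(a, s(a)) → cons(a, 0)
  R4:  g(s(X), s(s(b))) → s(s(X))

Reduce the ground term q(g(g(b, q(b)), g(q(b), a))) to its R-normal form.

a

1. q(g(g(b, q(b)), g(q(b), a)))  →  g(g(b, q(b)), g(q(b), a))   [R2 at ε]
2. g(g(b, q(b)), g(q(b), a))  →  g(q(b), g(q(b), a))   [R1 at 1]
3. g(q(b), g(q(b), a))  →  g(b, g(q(b), a))   [R2 at 1]
4. g(b, g(q(b), a))  →  g(q(b), a)   [R1 at ε]
5. g(q(b), a)  →  g(b, a)   [R2 at 1]
6. g(b, a)  →  a   [R1 at ε]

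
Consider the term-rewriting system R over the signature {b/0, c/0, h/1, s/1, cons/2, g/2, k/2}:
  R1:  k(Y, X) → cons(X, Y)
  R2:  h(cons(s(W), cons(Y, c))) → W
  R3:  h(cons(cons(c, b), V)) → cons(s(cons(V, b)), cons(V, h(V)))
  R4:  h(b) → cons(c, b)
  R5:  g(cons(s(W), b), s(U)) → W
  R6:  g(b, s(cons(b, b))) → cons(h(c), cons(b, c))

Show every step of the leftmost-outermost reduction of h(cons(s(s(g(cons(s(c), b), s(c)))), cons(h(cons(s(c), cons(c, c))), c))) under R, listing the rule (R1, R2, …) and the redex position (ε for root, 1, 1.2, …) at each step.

s(c)

1. h(cons(s(s(g(cons(s(c), b), s(c)))), cons(h(cons(s(c), cons(c, c))), c)))  →  s(g(cons(s(c), b), s(c)))   [R2 at ε]
2. s(g(cons(s(c), b), s(c)))  →  s(c)   [R5 at 1]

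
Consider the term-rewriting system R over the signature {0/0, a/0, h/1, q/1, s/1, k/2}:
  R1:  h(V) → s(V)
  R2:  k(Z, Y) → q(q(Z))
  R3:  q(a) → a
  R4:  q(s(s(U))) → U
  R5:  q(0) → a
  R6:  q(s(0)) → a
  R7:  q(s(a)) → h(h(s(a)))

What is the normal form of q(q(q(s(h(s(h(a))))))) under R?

1. q(q(q(s(h(s(h(a)))))))  →  q(q(q(s(s(s(h(a)))))))   [R1 at 1.1.1.1]
2. q(q(q(s(s(s(h(a)))))))  →  q(q(s(h(a))))   [R4 at 1.1]
3. q(q(s(h(a))))  →  q(q(s(s(a))))   [R1 at 1.1.1]
4. q(q(s(s(a))))  →  q(a)   [R4 at 1]
5. q(a)  →  a   [R3 at ε]

a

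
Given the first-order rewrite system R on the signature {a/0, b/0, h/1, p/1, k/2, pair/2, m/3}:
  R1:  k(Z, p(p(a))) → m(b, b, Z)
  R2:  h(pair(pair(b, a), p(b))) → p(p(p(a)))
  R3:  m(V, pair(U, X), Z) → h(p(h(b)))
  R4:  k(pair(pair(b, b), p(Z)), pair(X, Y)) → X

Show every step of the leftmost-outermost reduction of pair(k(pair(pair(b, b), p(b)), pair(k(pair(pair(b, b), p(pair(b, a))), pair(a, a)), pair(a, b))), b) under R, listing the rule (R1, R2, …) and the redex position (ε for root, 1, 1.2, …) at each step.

pair(a, b)

1. pair(k(pair(pair(b, b), p(b)), pair(k(pair(pair(b, b), p(pair(b, a))), pair(a, a)), pair(a, b))), b)  →  pair(k(pair(pair(b, b), p(pair(b, a))), pair(a, a)), b)   [R4 at 1]
2. pair(k(pair(pair(b, b), p(pair(b, a))), pair(a, a)), b)  →  pair(a, b)   [R4 at 1]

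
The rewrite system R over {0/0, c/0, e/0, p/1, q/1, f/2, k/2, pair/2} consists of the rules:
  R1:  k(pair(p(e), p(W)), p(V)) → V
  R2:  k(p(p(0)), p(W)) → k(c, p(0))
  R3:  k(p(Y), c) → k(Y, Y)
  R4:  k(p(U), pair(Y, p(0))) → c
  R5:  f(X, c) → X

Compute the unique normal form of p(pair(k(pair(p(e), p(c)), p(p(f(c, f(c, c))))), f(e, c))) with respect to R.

1. p(pair(k(pair(p(e), p(c)), p(p(f(c, f(c, c))))), f(e, c)))  →  p(pair(p(f(c, f(c, c))), f(e, c)))   [R1 at 1.1]
2. p(pair(p(f(c, f(c, c))), f(e, c)))  →  p(pair(p(f(c, c)), f(e, c)))   [R5 at 1.1.1.2]
3. p(pair(p(f(c, c)), f(e, c)))  →  p(pair(p(c), f(e, c)))   [R5 at 1.1.1]
4. p(pair(p(c), f(e, c)))  →  p(pair(p(c), e))   [R5 at 1.2]

p(pair(p(c), e))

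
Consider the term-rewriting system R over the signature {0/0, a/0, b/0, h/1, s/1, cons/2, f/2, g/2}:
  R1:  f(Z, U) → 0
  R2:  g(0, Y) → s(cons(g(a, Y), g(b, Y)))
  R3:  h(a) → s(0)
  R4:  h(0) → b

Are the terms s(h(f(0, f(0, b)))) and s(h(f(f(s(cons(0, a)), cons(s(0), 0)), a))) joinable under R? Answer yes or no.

yes — NF(t₁) = s(b), NF(t₂) = s(b)

Reduce t₁ = s(h(f(0, f(0, b)))):
1. s(h(f(0, f(0, b))))  →  s(h(0))   [R1 at 1.1]
2. s(h(0))  →  s(b)   [R4 at 1]

Reduce t₂ = s(h(f(f(s(cons(0, a)), cons(s(0), 0)), a))):
1. s(h(f(f(s(cons(0, a)), cons(s(0), 0)), a)))  →  s(h(0))   [R1 at 1.1]
2. s(h(0))  →  s(b)   [R4 at 1]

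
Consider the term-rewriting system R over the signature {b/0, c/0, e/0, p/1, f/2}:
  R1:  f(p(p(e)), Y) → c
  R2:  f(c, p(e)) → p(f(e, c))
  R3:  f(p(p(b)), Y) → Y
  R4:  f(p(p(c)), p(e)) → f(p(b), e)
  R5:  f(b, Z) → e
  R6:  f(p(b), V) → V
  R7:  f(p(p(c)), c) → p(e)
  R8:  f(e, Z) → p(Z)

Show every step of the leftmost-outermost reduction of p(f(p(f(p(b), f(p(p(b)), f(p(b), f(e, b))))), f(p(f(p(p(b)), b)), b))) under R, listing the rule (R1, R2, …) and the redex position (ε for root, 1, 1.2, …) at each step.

1. p(f(p(f(p(b), f(p(p(b)), f(p(b), f(e, b))))), f(p(f(p(p(b)), b)), b)))  →  p(f(p(f(p(p(b)), f(p(b), f(e, b)))), f(p(f(p(p(b)), b)), b)))   [R6 at 1.1.1]
2. p(f(p(f(p(p(b)), f(p(b), f(e, b)))), f(p(f(p(p(b)), b)), b)))  →  p(f(p(f(p(b), f(e, b))), f(p(f(p(p(b)), b)), b)))   [R3 at 1.1.1]
3. p(f(p(f(p(b), f(e, b))), f(p(f(p(p(b)), b)), b)))  →  p(f(p(f(e, b)), f(p(f(p(p(b)), b)), b)))   [R6 at 1.1.1]
4. p(f(p(f(e, b)), f(p(f(p(p(b)), b)), b)))  →  p(f(p(p(b)), f(p(f(p(p(b)), b)), b)))   [R8 at 1.1.1]
5. p(f(p(p(b)), f(p(f(p(p(b)), b)), b)))  →  p(f(p(f(p(p(b)), b)), b))   [R3 at 1]
6. p(f(p(f(p(p(b)), b)), b))  →  p(f(p(b), b))   [R3 at 1.1.1]
7. p(f(p(b), b))  →  p(b)   [R6 at 1]

p(b)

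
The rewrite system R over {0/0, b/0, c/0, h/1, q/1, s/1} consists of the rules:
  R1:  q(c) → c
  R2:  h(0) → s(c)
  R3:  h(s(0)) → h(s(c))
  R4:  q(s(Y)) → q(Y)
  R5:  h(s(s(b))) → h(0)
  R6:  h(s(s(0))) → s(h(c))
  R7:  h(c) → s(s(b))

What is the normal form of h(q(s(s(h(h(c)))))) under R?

s(s(b))

1. h(q(s(s(h(h(c))))))  →  h(q(s(h(h(c)))))   [R4 at 1]
2. h(q(s(h(h(c)))))  →  h(q(h(h(c))))   [R4 at 1]
3. h(q(h(h(c))))  →  h(q(h(s(s(b)))))   [R7 at 1.1.1]
4. h(q(h(s(s(b)))))  →  h(q(h(0)))   [R5 at 1.1]
5. h(q(h(0)))  →  h(q(s(c)))   [R2 at 1.1]
6. h(q(s(c)))  →  h(q(c))   [R4 at 1]
7. h(q(c))  →  h(c)   [R1 at 1]
8. h(c)  →  s(s(b))   [R7 at ε]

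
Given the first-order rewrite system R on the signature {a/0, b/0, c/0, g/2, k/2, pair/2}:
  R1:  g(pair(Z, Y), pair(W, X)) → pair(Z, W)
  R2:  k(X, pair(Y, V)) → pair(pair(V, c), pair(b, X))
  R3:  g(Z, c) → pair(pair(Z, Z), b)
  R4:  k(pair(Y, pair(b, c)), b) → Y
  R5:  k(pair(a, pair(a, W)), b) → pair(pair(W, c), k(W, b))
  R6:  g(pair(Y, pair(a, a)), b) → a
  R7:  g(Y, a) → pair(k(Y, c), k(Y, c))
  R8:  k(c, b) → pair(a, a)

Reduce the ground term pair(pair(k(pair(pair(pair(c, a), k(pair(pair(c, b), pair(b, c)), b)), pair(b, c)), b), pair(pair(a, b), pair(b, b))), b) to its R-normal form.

1. pair(pair(k(pair(pair(pair(c, a), k(pair(pair(c, b), pair(b, c)), b)), pair(b, c)), b), pair(pair(a, b), pair(b, b))), b)  →  pair(pair(pair(pair(c, a), k(pair(pair(c, b), pair(b, c)), b)), pair(pair(a, b), pair(b, b))), b)   [R4 at 1.1]
2. pair(pair(pair(pair(c, a), k(pair(pair(c, b), pair(b, c)), b)), pair(pair(a, b), pair(b, b))), b)  →  pair(pair(pair(pair(c, a), pair(c, b)), pair(pair(a, b), pair(b, b))), b)   [R4 at 1.1.2]

pair(pair(pair(pair(c, a), pair(c, b)), pair(pair(a, b), pair(b, b))), b)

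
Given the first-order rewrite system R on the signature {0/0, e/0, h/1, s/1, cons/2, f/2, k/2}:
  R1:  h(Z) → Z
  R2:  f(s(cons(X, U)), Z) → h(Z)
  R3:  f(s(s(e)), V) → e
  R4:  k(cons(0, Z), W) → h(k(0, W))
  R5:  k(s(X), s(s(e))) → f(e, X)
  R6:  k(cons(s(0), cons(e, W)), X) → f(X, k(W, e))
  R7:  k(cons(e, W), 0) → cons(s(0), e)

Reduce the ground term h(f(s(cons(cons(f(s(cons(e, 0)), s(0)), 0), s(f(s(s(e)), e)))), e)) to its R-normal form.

1. h(f(s(cons(cons(f(s(cons(e, 0)), s(0)), 0), s(f(s(s(e)), e)))), e))  →  f(s(cons(cons(f(s(cons(e, 0)), s(0)), 0), s(f(s(s(e)), e)))), e)   [R1 at ε]
2. f(s(cons(cons(f(s(cons(e, 0)), s(0)), 0), s(f(s(s(e)), e)))), e)  →  h(e)   [R2 at ε]
3. h(e)  →  e   [R1 at ε]

e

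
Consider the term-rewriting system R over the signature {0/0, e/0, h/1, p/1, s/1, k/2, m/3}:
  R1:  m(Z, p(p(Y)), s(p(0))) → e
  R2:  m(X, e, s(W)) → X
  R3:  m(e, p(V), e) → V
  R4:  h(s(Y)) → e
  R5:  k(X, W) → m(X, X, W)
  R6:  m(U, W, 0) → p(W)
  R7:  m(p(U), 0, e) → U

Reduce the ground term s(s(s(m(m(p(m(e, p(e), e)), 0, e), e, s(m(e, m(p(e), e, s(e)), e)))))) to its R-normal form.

1. s(s(s(m(m(p(m(e, p(e), e)), 0, e), e, s(m(e, m(p(e), e, s(e)), e))))))  →  s(s(s(m(p(m(e, p(e), e)), 0, e))))   [R2 at 1.1.1]
2. s(s(s(m(p(m(e, p(e), e)), 0, e))))  →  s(s(s(m(e, p(e), e))))   [R7 at 1.1.1]
3. s(s(s(m(e, p(e), e))))  →  s(s(s(e)))   [R3 at 1.1.1]

s(s(s(e)))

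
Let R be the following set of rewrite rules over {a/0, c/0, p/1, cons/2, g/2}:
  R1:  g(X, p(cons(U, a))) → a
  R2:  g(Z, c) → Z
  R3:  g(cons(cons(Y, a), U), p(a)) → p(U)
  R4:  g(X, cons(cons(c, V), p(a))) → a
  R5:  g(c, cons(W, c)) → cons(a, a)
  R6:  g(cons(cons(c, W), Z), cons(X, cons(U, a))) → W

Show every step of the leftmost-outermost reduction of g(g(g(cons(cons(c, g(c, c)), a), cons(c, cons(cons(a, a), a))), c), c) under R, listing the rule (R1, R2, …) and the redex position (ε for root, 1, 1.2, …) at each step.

c

1. g(g(g(cons(cons(c, g(c, c)), a), cons(c, cons(cons(a, a), a))), c), c)  →  g(g(cons(cons(c, g(c, c)), a), cons(c, cons(cons(a, a), a))), c)   [R2 at ε]
2. g(g(cons(cons(c, g(c, c)), a), cons(c, cons(cons(a, a), a))), c)  →  g(cons(cons(c, g(c, c)), a), cons(c, cons(cons(a, a), a)))   [R2 at ε]
3. g(cons(cons(c, g(c, c)), a), cons(c, cons(cons(a, a), a)))  →  g(c, c)   [R6 at ε]
4. g(c, c)  →  c   [R2 at ε]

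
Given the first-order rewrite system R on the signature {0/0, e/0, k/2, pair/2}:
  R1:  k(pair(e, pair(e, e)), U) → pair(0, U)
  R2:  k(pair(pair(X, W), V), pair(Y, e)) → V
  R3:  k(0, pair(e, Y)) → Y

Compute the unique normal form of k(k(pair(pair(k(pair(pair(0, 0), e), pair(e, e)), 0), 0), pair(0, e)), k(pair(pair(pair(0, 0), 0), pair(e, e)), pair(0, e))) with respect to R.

1. k(k(pair(pair(k(pair(pair(0, 0), e), pair(e, e)), 0), 0), pair(0, e)), k(pair(pair(pair(0, 0), 0), pair(e, e)), pair(0, e)))  →  k(0, k(pair(pair(pair(0, 0), 0), pair(e, e)), pair(0, e)))   [R2 at 1]
2. k(0, k(pair(pair(pair(0, 0), 0), pair(e, e)), pair(0, e)))  →  k(0, pair(e, e))   [R2 at 2]
3. k(0, pair(e, e))  →  e   [R3 at ε]

e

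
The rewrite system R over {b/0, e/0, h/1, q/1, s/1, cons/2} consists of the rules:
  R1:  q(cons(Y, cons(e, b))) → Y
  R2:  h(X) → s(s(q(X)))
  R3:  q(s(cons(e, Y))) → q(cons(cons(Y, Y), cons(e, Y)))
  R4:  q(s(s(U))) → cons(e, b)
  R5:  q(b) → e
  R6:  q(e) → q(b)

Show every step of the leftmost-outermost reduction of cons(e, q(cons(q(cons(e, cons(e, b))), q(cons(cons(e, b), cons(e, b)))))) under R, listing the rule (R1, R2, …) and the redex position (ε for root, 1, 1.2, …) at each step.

cons(e, e)

1. cons(e, q(cons(q(cons(e, cons(e, b))), q(cons(cons(e, b), cons(e, b))))))  →  cons(e, q(cons(e, q(cons(cons(e, b), cons(e, b))))))   [R1 at 2.1.1]
2. cons(e, q(cons(e, q(cons(cons(e, b), cons(e, b))))))  →  cons(e, q(cons(e, cons(e, b))))   [R1 at 2.1.2]
3. cons(e, q(cons(e, cons(e, b))))  →  cons(e, e)   [R1 at 2]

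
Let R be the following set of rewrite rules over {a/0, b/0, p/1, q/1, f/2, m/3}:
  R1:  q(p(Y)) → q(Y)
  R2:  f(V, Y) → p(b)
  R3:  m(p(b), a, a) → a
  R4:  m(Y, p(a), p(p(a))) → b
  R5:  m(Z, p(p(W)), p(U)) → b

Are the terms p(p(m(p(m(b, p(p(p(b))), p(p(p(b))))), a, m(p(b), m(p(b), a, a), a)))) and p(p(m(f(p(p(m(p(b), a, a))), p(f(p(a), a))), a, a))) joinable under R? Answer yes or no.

yes — NF(t₁) = p(p(a)), NF(t₂) = p(p(a))

Reduce t₁ = p(p(m(p(m(b, p(p(p(b))), p(p(p(b))))), a, m(p(b), m(p(b), a, a), a)))):
1. p(p(m(p(m(b, p(p(p(b))), p(p(p(b))))), a, m(p(b), m(p(b), a, a), a))))  →  p(p(m(p(b), a, m(p(b), m(p(b), a, a), a))))   [R5 at 1.1.1.1]
2. p(p(m(p(b), a, m(p(b), m(p(b), a, a), a))))  →  p(p(m(p(b), a, m(p(b), a, a))))   [R3 at 1.1.3.2]
3. p(p(m(p(b), a, m(p(b), a, a))))  →  p(p(m(p(b), a, a)))   [R3 at 1.1.3]
4. p(p(m(p(b), a, a)))  →  p(p(a))   [R3 at 1.1]

Reduce t₂ = p(p(m(f(p(p(m(p(b), a, a))), p(f(p(a), a))), a, a))):
1. p(p(m(f(p(p(m(p(b), a, a))), p(f(p(a), a))), a, a)))  →  p(p(m(p(b), a, a)))   [R2 at 1.1.1]
2. p(p(m(p(b), a, a)))  →  p(p(a))   [R3 at 1.1]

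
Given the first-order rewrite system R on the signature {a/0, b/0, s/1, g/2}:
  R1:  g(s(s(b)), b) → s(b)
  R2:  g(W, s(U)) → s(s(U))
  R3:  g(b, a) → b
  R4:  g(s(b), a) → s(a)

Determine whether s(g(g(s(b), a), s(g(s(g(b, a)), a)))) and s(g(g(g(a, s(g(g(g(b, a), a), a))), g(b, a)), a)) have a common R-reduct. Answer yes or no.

Reduce t₁ = s(g(g(s(b), a), s(g(s(g(b, a)), a)))):
1. s(g(g(s(b), a), s(g(s(g(b, a)), a))))  →  s(s(s(g(s(g(b, a)), a))))   [R2 at 1]
2. s(s(s(g(s(g(b, a)), a))))  →  s(s(s(g(s(b), a))))   [R3 at 1.1.1.1.1]
3. s(s(s(g(s(b), a))))  →  s(s(s(s(a))))   [R4 at 1.1.1]

Reduce t₂ = s(g(g(g(a, s(g(g(g(b, a), a), a))), g(b, a)), a)):
1. s(g(g(g(a, s(g(g(g(b, a), a), a))), g(b, a)), a))  →  s(g(g(s(s(g(g(g(b, a), a), a))), g(b, a)), a))   [R2 at 1.1.1]
2. s(g(g(s(s(g(g(g(b, a), a), a))), g(b, a)), a))  →  s(g(g(s(s(g(g(b, a), a))), g(b, a)), a))   [R3 at 1.1.1.1.1.1.1]
3. s(g(g(s(s(g(g(b, a), a))), g(b, a)), a))  →  s(g(g(s(s(g(b, a))), g(b, a)), a))   [R3 at 1.1.1.1.1.1]
4. s(g(g(s(s(g(b, a))), g(b, a)), a))  →  s(g(g(s(s(b)), g(b, a)), a))   [R3 at 1.1.1.1.1]
5. s(g(g(s(s(b)), g(b, a)), a))  →  s(g(g(s(s(b)), b), a))   [R3 at 1.1.2]
6. s(g(g(s(s(b)), b), a))  →  s(g(s(b), a))   [R1 at 1.1]
7. s(g(s(b), a))  →  s(s(a))   [R4 at 1]

no — NF(t₁) = s(s(s(s(a)))), NF(t₂) = s(s(a))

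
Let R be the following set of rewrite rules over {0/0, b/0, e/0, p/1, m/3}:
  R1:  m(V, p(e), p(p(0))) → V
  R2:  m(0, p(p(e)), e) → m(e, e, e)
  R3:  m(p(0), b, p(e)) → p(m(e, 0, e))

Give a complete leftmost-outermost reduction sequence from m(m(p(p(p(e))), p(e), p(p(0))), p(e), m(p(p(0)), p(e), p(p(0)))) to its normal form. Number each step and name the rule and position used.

1. m(m(p(p(p(e))), p(e), p(p(0))), p(e), m(p(p(0)), p(e), p(p(0))))  →  m(p(p(p(e))), p(e), m(p(p(0)), p(e), p(p(0))))   [R1 at 1]
2. m(p(p(p(e))), p(e), m(p(p(0)), p(e), p(p(0))))  →  m(p(p(p(e))), p(e), p(p(0)))   [R1 at 3]
3. m(p(p(p(e))), p(e), p(p(0)))  →  p(p(p(e)))   [R1 at ε]

p(p(p(e)))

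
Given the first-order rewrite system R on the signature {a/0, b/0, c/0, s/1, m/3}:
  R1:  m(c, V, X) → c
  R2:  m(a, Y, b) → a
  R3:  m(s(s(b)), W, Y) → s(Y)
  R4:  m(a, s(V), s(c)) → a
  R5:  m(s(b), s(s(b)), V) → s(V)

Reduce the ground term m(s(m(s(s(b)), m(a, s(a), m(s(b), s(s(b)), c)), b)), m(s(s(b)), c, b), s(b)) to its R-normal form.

1. m(s(m(s(s(b)), m(a, s(a), m(s(b), s(s(b)), c)), b)), m(s(s(b)), c, b), s(b))  →  m(s(s(b)), m(s(s(b)), c, b), s(b))   [R3 at 1.1]
2. m(s(s(b)), m(s(s(b)), c, b), s(b))  →  s(s(b))   [R3 at ε]

s(s(b))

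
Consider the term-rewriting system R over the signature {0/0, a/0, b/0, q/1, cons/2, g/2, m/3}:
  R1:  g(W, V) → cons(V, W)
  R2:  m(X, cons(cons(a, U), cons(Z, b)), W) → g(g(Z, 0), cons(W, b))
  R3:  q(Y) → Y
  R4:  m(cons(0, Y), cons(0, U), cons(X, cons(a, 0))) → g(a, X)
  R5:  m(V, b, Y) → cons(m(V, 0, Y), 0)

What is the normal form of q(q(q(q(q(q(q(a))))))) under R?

a

1. q(q(q(q(q(q(q(a)))))))  →  q(q(q(q(q(q(a))))))   [R3 at ε]
2. q(q(q(q(q(q(a))))))  →  q(q(q(q(q(a)))))   [R3 at ε]
3. q(q(q(q(q(a)))))  →  q(q(q(q(a))))   [R3 at ε]
4. q(q(q(q(a))))  →  q(q(q(a)))   [R3 at ε]
5. q(q(q(a)))  →  q(q(a))   [R3 at ε]
6. q(q(a))  →  q(a)   [R3 at ε]
7. q(a)  →  a   [R3 at ε]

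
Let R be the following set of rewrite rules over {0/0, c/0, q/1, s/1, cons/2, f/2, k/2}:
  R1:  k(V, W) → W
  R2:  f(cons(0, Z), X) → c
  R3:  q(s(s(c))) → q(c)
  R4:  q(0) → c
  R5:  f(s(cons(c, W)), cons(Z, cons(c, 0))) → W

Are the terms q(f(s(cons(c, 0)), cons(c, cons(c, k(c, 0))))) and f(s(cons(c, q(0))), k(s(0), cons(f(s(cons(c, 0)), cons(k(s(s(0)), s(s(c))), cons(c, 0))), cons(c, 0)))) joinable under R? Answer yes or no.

yes — NF(t₁) = c, NF(t₂) = c

Reduce t₁ = q(f(s(cons(c, 0)), cons(c, cons(c, k(c, 0))))):
1. q(f(s(cons(c, 0)), cons(c, cons(c, k(c, 0)))))  →  q(f(s(cons(c, 0)), cons(c, cons(c, 0))))   [R1 at 1.2.2.2]
2. q(f(s(cons(c, 0)), cons(c, cons(c, 0))))  →  q(0)   [R5 at 1]
3. q(0)  →  c   [R4 at ε]

Reduce t₂ = f(s(cons(c, q(0))), k(s(0), cons(f(s(cons(c, 0)), cons(k(s(s(0)), s(s(c))), cons(c, 0))), cons(c, 0)))):
1. f(s(cons(c, q(0))), k(s(0), cons(f(s(cons(c, 0)), cons(k(s(s(0)), s(s(c))), cons(c, 0))), cons(c, 0))))  →  f(s(cons(c, c)), k(s(0), cons(f(s(cons(c, 0)), cons(k(s(s(0)), s(s(c))), cons(c, 0))), cons(c, 0))))   [R4 at 1.1.2]
2. f(s(cons(c, c)), k(s(0), cons(f(s(cons(c, 0)), cons(k(s(s(0)), s(s(c))), cons(c, 0))), cons(c, 0))))  →  f(s(cons(c, c)), cons(f(s(cons(c, 0)), cons(k(s(s(0)), s(s(c))), cons(c, 0))), cons(c, 0)))   [R1 at 2]
3. f(s(cons(c, c)), cons(f(s(cons(c, 0)), cons(k(s(s(0)), s(s(c))), cons(c, 0))), cons(c, 0)))  →  c   [R5 at ε]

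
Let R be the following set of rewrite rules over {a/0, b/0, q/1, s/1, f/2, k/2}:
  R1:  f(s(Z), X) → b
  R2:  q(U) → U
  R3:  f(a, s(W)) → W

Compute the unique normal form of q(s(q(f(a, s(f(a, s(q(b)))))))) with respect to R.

s(b)

1. q(s(q(f(a, s(f(a, s(q(b))))))))  →  s(q(f(a, s(f(a, s(q(b)))))))   [R2 at ε]
2. s(q(f(a, s(f(a, s(q(b)))))))  →  s(f(a, s(f(a, s(q(b))))))   [R2 at 1]
3. s(f(a, s(f(a, s(q(b))))))  →  s(f(a, s(q(b))))   [R3 at 1]
4. s(f(a, s(q(b))))  →  s(q(b))   [R3 at 1]
5. s(q(b))  →  s(b)   [R2 at 1]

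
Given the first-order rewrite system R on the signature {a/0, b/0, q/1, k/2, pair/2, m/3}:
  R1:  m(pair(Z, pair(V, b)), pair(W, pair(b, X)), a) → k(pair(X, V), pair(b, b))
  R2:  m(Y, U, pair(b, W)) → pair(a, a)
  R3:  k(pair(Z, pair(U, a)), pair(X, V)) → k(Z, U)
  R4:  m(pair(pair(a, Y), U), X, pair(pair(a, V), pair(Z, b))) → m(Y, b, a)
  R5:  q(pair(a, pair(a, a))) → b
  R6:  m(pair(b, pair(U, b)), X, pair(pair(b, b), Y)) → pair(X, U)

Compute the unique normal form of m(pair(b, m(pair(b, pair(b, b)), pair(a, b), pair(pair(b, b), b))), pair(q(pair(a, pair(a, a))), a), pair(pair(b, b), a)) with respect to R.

1. m(pair(b, m(pair(b, pair(b, b)), pair(a, b), pair(pair(b, b), b))), pair(q(pair(a, pair(a, a))), a), pair(pair(b, b), a))  →  m(pair(b, pair(pair(a, b), b)), pair(q(pair(a, pair(a, a))), a), pair(pair(b, b), a))   [R6 at 1.2]
2. m(pair(b, pair(pair(a, b), b)), pair(q(pair(a, pair(a, a))), a), pair(pair(b, b), a))  →  pair(pair(q(pair(a, pair(a, a))), a), pair(a, b))   [R6 at ε]
3. pair(pair(q(pair(a, pair(a, a))), a), pair(a, b))  →  pair(pair(b, a), pair(a, b))   [R5 at 1.1]

pair(pair(b, a), pair(a, b))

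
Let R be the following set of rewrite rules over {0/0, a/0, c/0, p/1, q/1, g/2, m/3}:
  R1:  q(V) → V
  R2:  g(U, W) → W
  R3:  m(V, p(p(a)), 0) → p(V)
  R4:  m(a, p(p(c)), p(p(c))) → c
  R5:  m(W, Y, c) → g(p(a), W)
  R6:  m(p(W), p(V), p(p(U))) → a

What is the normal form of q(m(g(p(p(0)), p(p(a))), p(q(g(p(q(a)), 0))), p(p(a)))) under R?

a

1. q(m(g(p(p(0)), p(p(a))), p(q(g(p(q(a)), 0))), p(p(a))))  →  m(g(p(p(0)), p(p(a))), p(q(g(p(q(a)), 0))), p(p(a)))   [R1 at ε]
2. m(g(p(p(0)), p(p(a))), p(q(g(p(q(a)), 0))), p(p(a)))  →  m(p(p(a)), p(q(g(p(q(a)), 0))), p(p(a)))   [R2 at 1]
3. m(p(p(a)), p(q(g(p(q(a)), 0))), p(p(a)))  →  a   [R6 at ε]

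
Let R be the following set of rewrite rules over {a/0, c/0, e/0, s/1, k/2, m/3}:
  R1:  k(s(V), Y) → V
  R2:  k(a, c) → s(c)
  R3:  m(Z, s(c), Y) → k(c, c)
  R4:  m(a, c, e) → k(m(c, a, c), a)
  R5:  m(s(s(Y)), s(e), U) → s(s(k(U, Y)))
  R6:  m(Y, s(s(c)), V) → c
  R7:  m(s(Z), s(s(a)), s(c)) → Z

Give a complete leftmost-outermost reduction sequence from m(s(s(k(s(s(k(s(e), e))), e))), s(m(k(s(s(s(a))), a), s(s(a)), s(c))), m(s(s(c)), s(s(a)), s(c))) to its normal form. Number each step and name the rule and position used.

s(s(e))

1. m(s(s(k(s(s(k(s(e), e))), e))), s(m(k(s(s(s(a))), a), s(s(a)), s(c))), m(s(s(c)), s(s(a)), s(c)))  →  m(s(s(s(k(s(e), e)))), s(m(k(s(s(s(a))), a), s(s(a)), s(c))), m(s(s(c)), s(s(a)), s(c)))   [R1 at 1.1.1]
2. m(s(s(s(k(s(e), e)))), s(m(k(s(s(s(a))), a), s(s(a)), s(c))), m(s(s(c)), s(s(a)), s(c)))  →  m(s(s(s(e))), s(m(k(s(s(s(a))), a), s(s(a)), s(c))), m(s(s(c)), s(s(a)), s(c)))   [R1 at 1.1.1.1]
3. m(s(s(s(e))), s(m(k(s(s(s(a))), a), s(s(a)), s(c))), m(s(s(c)), s(s(a)), s(c)))  →  m(s(s(s(e))), s(m(s(s(a)), s(s(a)), s(c))), m(s(s(c)), s(s(a)), s(c)))   [R1 at 2.1.1]
4. m(s(s(s(e))), s(m(s(s(a)), s(s(a)), s(c))), m(s(s(c)), s(s(a)), s(c)))  →  m(s(s(s(e))), s(s(a)), m(s(s(c)), s(s(a)), s(c)))   [R7 at 2.1]
5. m(s(s(s(e))), s(s(a)), m(s(s(c)), s(s(a)), s(c)))  →  m(s(s(s(e))), s(s(a)), s(c))   [R7 at 3]
6. m(s(s(s(e))), s(s(a)), s(c))  →  s(s(e))   [R7 at ε]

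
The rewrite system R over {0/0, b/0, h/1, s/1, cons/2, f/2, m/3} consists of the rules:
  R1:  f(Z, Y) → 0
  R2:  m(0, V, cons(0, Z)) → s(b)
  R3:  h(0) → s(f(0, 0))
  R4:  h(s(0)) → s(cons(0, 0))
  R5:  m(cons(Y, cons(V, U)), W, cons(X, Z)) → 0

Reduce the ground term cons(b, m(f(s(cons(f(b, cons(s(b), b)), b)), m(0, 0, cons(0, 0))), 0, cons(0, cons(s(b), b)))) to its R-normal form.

cons(b, s(b))

1. cons(b, m(f(s(cons(f(b, cons(s(b), b)), b)), m(0, 0, cons(0, 0))), 0, cons(0, cons(s(b), b))))  →  cons(b, m(0, 0, cons(0, cons(s(b), b))))   [R1 at 2.1]
2. cons(b, m(0, 0, cons(0, cons(s(b), b))))  →  cons(b, s(b))   [R2 at 2]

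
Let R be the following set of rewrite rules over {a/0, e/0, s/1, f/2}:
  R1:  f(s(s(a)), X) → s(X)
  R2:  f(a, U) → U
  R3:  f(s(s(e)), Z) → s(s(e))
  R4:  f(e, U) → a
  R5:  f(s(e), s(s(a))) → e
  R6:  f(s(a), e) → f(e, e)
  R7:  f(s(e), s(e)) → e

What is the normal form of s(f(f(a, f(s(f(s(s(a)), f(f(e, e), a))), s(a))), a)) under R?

1. s(f(f(a, f(s(f(s(s(a)), f(f(e, e), a))), s(a))), a))  →  s(f(f(s(f(s(s(a)), f(f(e, e), a))), s(a)), a))   [R2 at 1.1]
2. s(f(f(s(f(s(s(a)), f(f(e, e), a))), s(a)), a))  →  s(f(f(s(s(f(f(e, e), a))), s(a)), a))   [R1 at 1.1.1.1]
3. s(f(f(s(s(f(f(e, e), a))), s(a)), a))  →  s(f(f(s(s(f(a, a))), s(a)), a))   [R4 at 1.1.1.1.1.1]
4. s(f(f(s(s(f(a, a))), s(a)), a))  →  s(f(f(s(s(a)), s(a)), a))   [R2 at 1.1.1.1.1]
5. s(f(f(s(s(a)), s(a)), a))  →  s(f(s(s(a)), a))   [R1 at 1.1]
6. s(f(s(s(a)), a))  →  s(s(a))   [R1 at 1]

s(s(a))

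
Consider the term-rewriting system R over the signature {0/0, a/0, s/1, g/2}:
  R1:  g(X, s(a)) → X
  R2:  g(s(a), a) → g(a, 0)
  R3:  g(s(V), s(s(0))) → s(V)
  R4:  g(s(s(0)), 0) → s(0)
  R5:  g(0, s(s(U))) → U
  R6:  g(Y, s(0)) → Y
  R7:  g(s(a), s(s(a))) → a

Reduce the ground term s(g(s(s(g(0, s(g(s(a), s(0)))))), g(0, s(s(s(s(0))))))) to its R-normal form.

s(s(s(a)))

1. s(g(s(s(g(0, s(g(s(a), s(0)))))), g(0, s(s(s(s(0)))))))  →  s(g(s(s(g(0, s(s(a))))), g(0, s(s(s(s(0)))))))   [R6 at 1.1.1.1.2.1]
2. s(g(s(s(g(0, s(s(a))))), g(0, s(s(s(s(0)))))))  →  s(g(s(s(a)), g(0, s(s(s(s(0)))))))   [R5 at 1.1.1.1]
3. s(g(s(s(a)), g(0, s(s(s(s(0)))))))  →  s(g(s(s(a)), s(s(0))))   [R5 at 1.2]
4. s(g(s(s(a)), s(s(0))))  →  s(s(s(a)))   [R3 at 1]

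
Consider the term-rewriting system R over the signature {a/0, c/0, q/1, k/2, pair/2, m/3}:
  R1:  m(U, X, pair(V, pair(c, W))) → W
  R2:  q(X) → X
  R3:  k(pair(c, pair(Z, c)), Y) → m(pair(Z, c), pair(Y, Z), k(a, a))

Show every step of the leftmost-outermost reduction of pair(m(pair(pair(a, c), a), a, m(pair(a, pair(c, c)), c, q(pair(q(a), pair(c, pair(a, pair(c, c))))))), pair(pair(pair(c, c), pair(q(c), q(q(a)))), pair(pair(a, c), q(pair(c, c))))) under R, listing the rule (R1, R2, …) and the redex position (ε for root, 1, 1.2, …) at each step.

1. pair(m(pair(pair(a, c), a), a, m(pair(a, pair(c, c)), c, q(pair(q(a), pair(c, pair(a, pair(c, c))))))), pair(pair(pair(c, c), pair(q(c), q(q(a)))), pair(pair(a, c), q(pair(c, c)))))  →  pair(m(pair(pair(a, c), a), a, m(pair(a, pair(c, c)), c, pair(q(a), pair(c, pair(a, pair(c, c)))))), pair(pair(pair(c, c), pair(q(c), q(q(a)))), pair(pair(a, c), q(pair(c, c)))))   [R2 at 1.3.3]
2. pair(m(pair(pair(a, c), a), a, m(pair(a, pair(c, c)), c, pair(q(a), pair(c, pair(a, pair(c, c)))))), pair(pair(pair(c, c), pair(q(c), q(q(a)))), pair(pair(a, c), q(pair(c, c)))))  →  pair(m(pair(pair(a, c), a), a, pair(a, pair(c, c))), pair(pair(pair(c, c), pair(q(c), q(q(a)))), pair(pair(a, c), q(pair(c, c)))))   [R1 at 1.3]
3. pair(m(pair(pair(a, c), a), a, pair(a, pair(c, c))), pair(pair(pair(c, c), pair(q(c), q(q(a)))), pair(pair(a, c), q(pair(c, c)))))  →  pair(c, pair(pair(pair(c, c), pair(q(c), q(q(a)))), pair(pair(a, c), q(pair(c, c)))))   [R1 at 1]
4. pair(c, pair(pair(pair(c, c), pair(q(c), q(q(a)))), pair(pair(a, c), q(pair(c, c)))))  →  pair(c, pair(pair(pair(c, c), pair(c, q(q(a)))), pair(pair(a, c), q(pair(c, c)))))   [R2 at 2.1.2.1]
5. pair(c, pair(pair(pair(c, c), pair(c, q(q(a)))), pair(pair(a, c), q(pair(c, c)))))  →  pair(c, pair(pair(pair(c, c), pair(c, q(a))), pair(pair(a, c), q(pair(c, c)))))   [R2 at 2.1.2.2]
6. pair(c, pair(pair(pair(c, c), pair(c, q(a))), pair(pair(a, c), q(pair(c, c)))))  →  pair(c, pair(pair(pair(c, c), pair(c, a)), pair(pair(a, c), q(pair(c, c)))))   [R2 at 2.1.2.2]
7. pair(c, pair(pair(pair(c, c), pair(c, a)), pair(pair(a, c), q(pair(c, c)))))  →  pair(c, pair(pair(pair(c, c), pair(c, a)), pair(pair(a, c), pair(c, c))))   [R2 at 2.2.2]

pair(c, pair(pair(pair(c, c), pair(c, a)), pair(pair(a, c), pair(c, c))))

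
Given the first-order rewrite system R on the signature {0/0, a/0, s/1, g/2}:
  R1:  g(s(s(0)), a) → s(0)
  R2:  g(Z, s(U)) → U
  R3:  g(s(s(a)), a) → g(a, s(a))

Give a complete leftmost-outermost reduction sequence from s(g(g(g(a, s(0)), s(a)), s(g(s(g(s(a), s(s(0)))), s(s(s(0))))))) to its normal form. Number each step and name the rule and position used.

1. s(g(g(g(a, s(0)), s(a)), s(g(s(g(s(a), s(s(0)))), s(s(s(0)))))))  →  s(g(s(g(s(a), s(s(0)))), s(s(s(0)))))   [R2 at 1]
2. s(g(s(g(s(a), s(s(0)))), s(s(s(0)))))  →  s(s(s(0)))   [R2 at 1]

s(s(s(0)))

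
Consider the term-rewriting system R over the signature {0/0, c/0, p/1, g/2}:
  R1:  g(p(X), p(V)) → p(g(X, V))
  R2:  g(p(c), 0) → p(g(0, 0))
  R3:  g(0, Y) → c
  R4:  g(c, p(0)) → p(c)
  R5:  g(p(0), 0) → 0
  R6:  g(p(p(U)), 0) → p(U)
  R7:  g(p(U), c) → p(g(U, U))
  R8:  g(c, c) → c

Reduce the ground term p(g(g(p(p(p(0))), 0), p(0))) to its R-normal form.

p(p(0))

1. p(g(g(p(p(p(0))), 0), p(0)))  →  p(g(p(p(0)), p(0)))   [R6 at 1.1]
2. p(g(p(p(0)), p(0)))  →  p(p(g(p(0), 0)))   [R1 at 1]
3. p(p(g(p(0), 0)))  →  p(p(0))   [R5 at 1.1]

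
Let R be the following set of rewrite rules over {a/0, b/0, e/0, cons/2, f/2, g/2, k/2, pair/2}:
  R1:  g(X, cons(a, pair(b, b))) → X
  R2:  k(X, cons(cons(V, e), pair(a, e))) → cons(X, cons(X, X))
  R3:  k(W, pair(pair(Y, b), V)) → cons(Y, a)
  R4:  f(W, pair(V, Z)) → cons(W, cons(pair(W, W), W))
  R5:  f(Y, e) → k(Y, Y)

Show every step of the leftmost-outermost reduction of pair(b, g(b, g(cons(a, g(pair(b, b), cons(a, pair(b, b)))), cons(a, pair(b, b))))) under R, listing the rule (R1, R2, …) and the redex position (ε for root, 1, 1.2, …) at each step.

pair(b, b)

1. pair(b, g(b, g(cons(a, g(pair(b, b), cons(a, pair(b, b)))), cons(a, pair(b, b)))))  →  pair(b, g(b, cons(a, g(pair(b, b), cons(a, pair(b, b))))))   [R1 at 2.2]
2. pair(b, g(b, cons(a, g(pair(b, b), cons(a, pair(b, b))))))  →  pair(b, g(b, cons(a, pair(b, b))))   [R1 at 2.2.2]
3. pair(b, g(b, cons(a, pair(b, b))))  →  pair(b, b)   [R1 at 2]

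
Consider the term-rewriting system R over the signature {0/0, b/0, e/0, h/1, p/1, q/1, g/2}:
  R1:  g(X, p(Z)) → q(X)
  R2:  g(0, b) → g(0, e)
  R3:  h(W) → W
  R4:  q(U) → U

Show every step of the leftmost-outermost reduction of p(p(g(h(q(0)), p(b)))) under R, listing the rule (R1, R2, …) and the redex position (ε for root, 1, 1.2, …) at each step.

1. p(p(g(h(q(0)), p(b))))  →  p(p(q(h(q(0)))))   [R1 at 1.1]
2. p(p(q(h(q(0)))))  →  p(p(h(q(0))))   [R4 at 1.1]
3. p(p(h(q(0))))  →  p(p(q(0)))   [R3 at 1.1]
4. p(p(q(0)))  →  p(p(0))   [R4 at 1.1]

p(p(0))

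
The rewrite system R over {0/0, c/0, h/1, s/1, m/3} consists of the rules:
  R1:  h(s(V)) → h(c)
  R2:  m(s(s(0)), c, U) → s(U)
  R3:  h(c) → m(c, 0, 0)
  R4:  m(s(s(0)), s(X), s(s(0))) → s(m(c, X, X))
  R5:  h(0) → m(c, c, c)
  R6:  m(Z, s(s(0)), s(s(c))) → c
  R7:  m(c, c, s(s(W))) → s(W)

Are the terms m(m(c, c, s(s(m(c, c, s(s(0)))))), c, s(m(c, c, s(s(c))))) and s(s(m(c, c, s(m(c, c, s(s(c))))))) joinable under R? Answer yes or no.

yes — NF(t₁) = s(s(s(c))), NF(t₂) = s(s(s(c)))

Reduce t₁ = m(m(c, c, s(s(m(c, c, s(s(0)))))), c, s(m(c, c, s(s(c))))):
1. m(m(c, c, s(s(m(c, c, s(s(0)))))), c, s(m(c, c, s(s(c)))))  →  m(s(m(c, c, s(s(0)))), c, s(m(c, c, s(s(c)))))   [R7 at 1]
2. m(s(m(c, c, s(s(0)))), c, s(m(c, c, s(s(c)))))  →  m(s(s(0)), c, s(m(c, c, s(s(c)))))   [R7 at 1.1]
3. m(s(s(0)), c, s(m(c, c, s(s(c)))))  →  s(s(m(c, c, s(s(c)))))   [R2 at ε]
4. s(s(m(c, c, s(s(c)))))  →  s(s(s(c)))   [R7 at 1.1]

Reduce t₂ = s(s(m(c, c, s(m(c, c, s(s(c))))))):
1. s(s(m(c, c, s(m(c, c, s(s(c)))))))  →  s(s(m(c, c, s(s(c)))))   [R7 at 1.1.3.1]
2. s(s(m(c, c, s(s(c)))))  →  s(s(s(c)))   [R7 at 1.1]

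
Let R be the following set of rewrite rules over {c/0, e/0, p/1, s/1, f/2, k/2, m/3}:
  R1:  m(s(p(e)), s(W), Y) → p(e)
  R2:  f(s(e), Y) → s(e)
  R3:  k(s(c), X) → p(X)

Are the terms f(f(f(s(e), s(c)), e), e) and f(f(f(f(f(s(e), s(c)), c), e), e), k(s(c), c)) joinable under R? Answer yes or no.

yes — NF(t₁) = s(e), NF(t₂) = s(e)

Reduce t₁ = f(f(f(s(e), s(c)), e), e):
1. f(f(f(s(e), s(c)), e), e)  →  f(f(s(e), e), e)   [R2 at 1.1]
2. f(f(s(e), e), e)  →  f(s(e), e)   [R2 at 1]
3. f(s(e), e)  →  s(e)   [R2 at ε]

Reduce t₂ = f(f(f(f(f(s(e), s(c)), c), e), e), k(s(c), c)):
1. f(f(f(f(f(s(e), s(c)), c), e), e), k(s(c), c))  →  f(f(f(f(s(e), c), e), e), k(s(c), c))   [R2 at 1.1.1.1]
2. f(f(f(f(s(e), c), e), e), k(s(c), c))  →  f(f(f(s(e), e), e), k(s(c), c))   [R2 at 1.1.1]
3. f(f(f(s(e), e), e), k(s(c), c))  →  f(f(s(e), e), k(s(c), c))   [R2 at 1.1]
4. f(f(s(e), e), k(s(c), c))  →  f(s(e), k(s(c), c))   [R2 at 1]
5. f(s(e), k(s(c), c))  →  s(e)   [R2 at ε]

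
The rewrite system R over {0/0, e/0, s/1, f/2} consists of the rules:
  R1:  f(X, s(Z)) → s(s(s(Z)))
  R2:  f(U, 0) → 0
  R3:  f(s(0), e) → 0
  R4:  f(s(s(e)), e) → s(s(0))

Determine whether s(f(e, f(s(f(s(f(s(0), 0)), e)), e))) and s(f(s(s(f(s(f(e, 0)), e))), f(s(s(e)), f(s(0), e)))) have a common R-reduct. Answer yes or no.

Reduce t₁ = s(f(e, f(s(f(s(f(s(0), 0)), e)), e))):
1. s(f(e, f(s(f(s(f(s(0), 0)), e)), e)))  →  s(f(e, f(s(f(s(0), e)), e)))   [R2 at 1.2.1.1.1.1]
2. s(f(e, f(s(f(s(0), e)), e)))  →  s(f(e, f(s(0), e)))   [R3 at 1.2.1.1]
3. s(f(e, f(s(0), e)))  →  s(f(e, 0))   [R3 at 1.2]
4. s(f(e, 0))  →  s(0)   [R2 at 1]

Reduce t₂ = s(f(s(s(f(s(f(e, 0)), e))), f(s(s(e)), f(s(0), e)))):
1. s(f(s(s(f(s(f(e, 0)), e))), f(s(s(e)), f(s(0), e))))  →  s(f(s(s(f(s(0), e))), f(s(s(e)), f(s(0), e))))   [R2 at 1.1.1.1.1.1]
2. s(f(s(s(f(s(0), e))), f(s(s(e)), f(s(0), e))))  →  s(f(s(s(0)), f(s(s(e)), f(s(0), e))))   [R3 at 1.1.1.1]
3. s(f(s(s(0)), f(s(s(e)), f(s(0), e))))  →  s(f(s(s(0)), f(s(s(e)), 0)))   [R3 at 1.2.2]
4. s(f(s(s(0)), f(s(s(e)), 0)))  →  s(f(s(s(0)), 0))   [R2 at 1.2]
5. s(f(s(s(0)), 0))  →  s(0)   [R2 at 1]

yes — NF(t₁) = s(0), NF(t₂) = s(0)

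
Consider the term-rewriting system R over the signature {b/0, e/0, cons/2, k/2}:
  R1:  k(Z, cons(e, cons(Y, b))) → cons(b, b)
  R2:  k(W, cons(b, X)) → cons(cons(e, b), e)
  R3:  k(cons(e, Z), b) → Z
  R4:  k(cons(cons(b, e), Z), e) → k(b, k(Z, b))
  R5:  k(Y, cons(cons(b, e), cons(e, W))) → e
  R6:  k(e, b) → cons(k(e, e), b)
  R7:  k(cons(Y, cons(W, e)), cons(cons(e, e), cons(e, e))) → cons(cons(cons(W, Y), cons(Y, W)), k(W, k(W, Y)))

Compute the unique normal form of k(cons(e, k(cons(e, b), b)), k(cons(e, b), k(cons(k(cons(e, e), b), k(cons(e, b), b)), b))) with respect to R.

1. k(cons(e, k(cons(e, b), b)), k(cons(e, b), k(cons(k(cons(e, e), b), k(cons(e, b), b)), b)))  →  k(cons(e, b), k(cons(e, b), k(cons(k(cons(e, e), b), k(cons(e, b), b)), b)))   [R3 at 1.2]
2. k(cons(e, b), k(cons(e, b), k(cons(k(cons(e, e), b), k(cons(e, b), b)), b)))  →  k(cons(e, b), k(cons(e, b), k(cons(e, k(cons(e, b), b)), b)))   [R3 at 2.2.1.1]
3. k(cons(e, b), k(cons(e, b), k(cons(e, k(cons(e, b), b)), b)))  →  k(cons(e, b), k(cons(e, b), k(cons(e, b), b)))   [R3 at 2.2]
4. k(cons(e, b), k(cons(e, b), k(cons(e, b), b)))  →  k(cons(e, b), k(cons(e, b), b))   [R3 at 2.2]
5. k(cons(e, b), k(cons(e, b), b))  →  k(cons(e, b), b)   [R3 at 2]
6. k(cons(e, b), b)  →  b   [R3 at ε]

b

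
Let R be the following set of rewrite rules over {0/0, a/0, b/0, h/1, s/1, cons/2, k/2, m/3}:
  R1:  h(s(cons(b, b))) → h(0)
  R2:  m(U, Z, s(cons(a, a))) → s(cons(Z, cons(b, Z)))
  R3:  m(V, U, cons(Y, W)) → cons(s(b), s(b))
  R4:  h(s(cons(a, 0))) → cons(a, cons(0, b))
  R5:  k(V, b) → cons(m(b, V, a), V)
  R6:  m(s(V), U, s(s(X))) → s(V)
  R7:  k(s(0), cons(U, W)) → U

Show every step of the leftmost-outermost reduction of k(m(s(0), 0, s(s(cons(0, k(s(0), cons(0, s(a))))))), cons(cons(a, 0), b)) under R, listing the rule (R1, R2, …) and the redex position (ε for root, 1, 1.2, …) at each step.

cons(a, 0)

1. k(m(s(0), 0, s(s(cons(0, k(s(0), cons(0, s(a))))))), cons(cons(a, 0), b))  →  k(s(0), cons(cons(a, 0), b))   [R6 at 1]
2. k(s(0), cons(cons(a, 0), b))  →  cons(a, 0)   [R7 at ε]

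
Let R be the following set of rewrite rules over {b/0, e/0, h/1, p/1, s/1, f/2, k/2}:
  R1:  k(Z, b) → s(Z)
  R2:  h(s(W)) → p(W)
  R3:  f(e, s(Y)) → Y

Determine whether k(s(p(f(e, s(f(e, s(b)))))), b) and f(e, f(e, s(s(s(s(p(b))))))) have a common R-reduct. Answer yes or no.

yes — NF(t₁) = s(s(p(b))), NF(t₂) = s(s(p(b)))

Reduce t₁ = k(s(p(f(e, s(f(e, s(b)))))), b):
1. k(s(p(f(e, s(f(e, s(b)))))), b)  →  s(s(p(f(e, s(f(e, s(b)))))))   [R1 at ε]
2. s(s(p(f(e, s(f(e, s(b)))))))  →  s(s(p(f(e, s(b)))))   [R3 at 1.1.1]
3. s(s(p(f(e, s(b)))))  →  s(s(p(b)))   [R3 at 1.1.1]

Reduce t₂ = f(e, f(e, s(s(s(s(p(b))))))):
1. f(e, f(e, s(s(s(s(p(b)))))))  →  f(e, s(s(s(p(b)))))   [R3 at 2]
2. f(e, s(s(s(p(b)))))  →  s(s(p(b)))   [R3 at ε]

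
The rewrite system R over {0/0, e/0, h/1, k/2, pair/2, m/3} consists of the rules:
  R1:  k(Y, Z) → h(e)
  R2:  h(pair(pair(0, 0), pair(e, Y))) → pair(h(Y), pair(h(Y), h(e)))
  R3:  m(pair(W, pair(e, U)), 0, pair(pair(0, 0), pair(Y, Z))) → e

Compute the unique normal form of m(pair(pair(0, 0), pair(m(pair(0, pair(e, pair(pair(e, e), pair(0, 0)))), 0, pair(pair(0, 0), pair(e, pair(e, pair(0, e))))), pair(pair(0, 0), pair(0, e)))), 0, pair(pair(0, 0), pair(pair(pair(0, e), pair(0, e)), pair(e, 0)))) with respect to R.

1. m(pair(pair(0, 0), pair(m(pair(0, pair(e, pair(pair(e, e), pair(0, 0)))), 0, pair(pair(0, 0), pair(e, pair(e, pair(0, e))))), pair(pair(0, 0), pair(0, e)))), 0, pair(pair(0, 0), pair(pair(pair(0, e), pair(0, e)), pair(e, 0))))  →  m(pair(pair(0, 0), pair(e, pair(pair(0, 0), pair(0, e)))), 0, pair(pair(0, 0), pair(pair(pair(0, e), pair(0, e)), pair(e, 0))))   [R3 at 1.2.1]
2. m(pair(pair(0, 0), pair(e, pair(pair(0, 0), pair(0, e)))), 0, pair(pair(0, 0), pair(pair(pair(0, e), pair(0, e)), pair(e, 0))))  →  e   [R3 at ε]

e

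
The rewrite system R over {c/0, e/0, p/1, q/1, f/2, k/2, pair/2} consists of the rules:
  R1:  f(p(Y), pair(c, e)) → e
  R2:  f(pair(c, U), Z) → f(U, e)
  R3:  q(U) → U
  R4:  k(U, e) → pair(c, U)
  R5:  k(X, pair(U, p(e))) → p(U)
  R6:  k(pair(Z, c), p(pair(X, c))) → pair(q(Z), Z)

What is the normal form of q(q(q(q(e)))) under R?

1. q(q(q(q(e))))  →  q(q(q(e)))   [R3 at ε]
2. q(q(q(e)))  →  q(q(e))   [R3 at ε]
3. q(q(e))  →  q(e)   [R3 at ε]
4. q(e)  →  e   [R3 at ε]

e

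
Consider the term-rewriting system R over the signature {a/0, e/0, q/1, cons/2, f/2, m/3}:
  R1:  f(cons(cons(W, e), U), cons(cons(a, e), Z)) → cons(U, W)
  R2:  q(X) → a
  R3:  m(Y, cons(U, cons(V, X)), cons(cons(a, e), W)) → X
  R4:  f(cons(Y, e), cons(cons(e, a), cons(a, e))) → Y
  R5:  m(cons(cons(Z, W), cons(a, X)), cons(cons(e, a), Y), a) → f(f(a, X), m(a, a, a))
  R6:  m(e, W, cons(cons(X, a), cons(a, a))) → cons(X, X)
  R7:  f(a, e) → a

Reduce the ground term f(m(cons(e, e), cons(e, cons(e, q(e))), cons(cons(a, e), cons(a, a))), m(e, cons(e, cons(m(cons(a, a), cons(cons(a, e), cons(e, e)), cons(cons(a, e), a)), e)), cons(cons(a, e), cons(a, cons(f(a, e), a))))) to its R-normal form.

1. f(m(cons(e, e), cons(e, cons(e, q(e))), cons(cons(a, e), cons(a, a))), m(e, cons(e, cons(m(cons(a, a), cons(cons(a, e), cons(e, e)), cons(cons(a, e), a)), e)), cons(cons(a, e), cons(a, cons(f(a, e), a)))))  →  f(q(e), m(e, cons(e, cons(m(cons(a, a), cons(cons(a, e), cons(e, e)), cons(cons(a, e), a)), e)), cons(cons(a, e), cons(a, cons(f(a, e), a)))))   [R3 at 1]
2. f(q(e), m(e, cons(e, cons(m(cons(a, a), cons(cons(a, e), cons(e, e)), cons(cons(a, e), a)), e)), cons(cons(a, e), cons(a, cons(f(a, e), a)))))  →  f(a, m(e, cons(e, cons(m(cons(a, a), cons(cons(a, e), cons(e, e)), cons(cons(a, e), a)), e)), cons(cons(a, e), cons(a, cons(f(a, e), a)))))   [R2 at 1]
3. f(a, m(e, cons(e, cons(m(cons(a, a), cons(cons(a, e), cons(e, e)), cons(cons(a, e), a)), e)), cons(cons(a, e), cons(a, cons(f(a, e), a)))))  →  f(a, e)   [R3 at 2]
4. f(a, e)  →  a   [R7 at ε]

a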